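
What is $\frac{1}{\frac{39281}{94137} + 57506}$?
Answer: $\frac{94137}{5413481603} \approx 1.7389 \cdot 10^{-5}$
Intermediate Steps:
$\frac{1}{\frac{39281}{94137} + 57506} = \frac{1}{\frac{5413481603}{94137}} = \frac{94137}{5413481603}$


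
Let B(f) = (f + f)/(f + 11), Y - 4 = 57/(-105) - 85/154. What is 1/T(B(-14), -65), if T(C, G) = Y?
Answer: 770/2237 ≈ 0.34421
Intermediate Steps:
Y = 2237/770 (Y = 4 + (57/(-105) - 85/154) = 4 + (57*(-1/105) - 85*1/154) = 4 + (-19/35 - 85/154) = 4 - 843/770 = 2237/770 ≈ 2.9052)
B(f) = 2*f/(11 + f) (B(f) = (2*f)/(11 + f) = 2*f/(11 + f))
T(C, G) = 2237/770
1/T(B(-14), -65) = 1/(2237/770) = 770/2237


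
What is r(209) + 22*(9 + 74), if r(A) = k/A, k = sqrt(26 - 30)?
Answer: 1826 + 2*I/209 ≈ 1826.0 + 0.0095694*I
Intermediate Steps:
k = 2*I (k = sqrt(-4) = 2*I ≈ 2.0*I)
r(A) = 2*I/A (r(A) = (2*I)/A = 2*I/A)
r(209) + 22*(9 + 74) = 2*I/209 + 22*(9 + 74) = 2*I*(1/209) + 22*83 = 2*I/209 + 1826 = 1826 + 2*I/209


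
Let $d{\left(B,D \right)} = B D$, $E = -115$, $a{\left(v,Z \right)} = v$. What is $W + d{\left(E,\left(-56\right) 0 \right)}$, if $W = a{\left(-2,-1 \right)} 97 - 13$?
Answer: $-207$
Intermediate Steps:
$W = -207$ ($W = \left(-2\right) 97 - 13 = -194 - 13 = -207$)
$W + d{\left(E,\left(-56\right) 0 \right)} = -207 - 115 \left(\left(-56\right) 0\right) = -207 - 0 = -207 + 0 = -207$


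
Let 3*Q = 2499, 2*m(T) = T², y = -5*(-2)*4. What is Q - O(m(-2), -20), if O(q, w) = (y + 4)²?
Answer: -1103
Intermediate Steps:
y = 40 (y = 10*4 = 40)
m(T) = T²/2
O(q, w) = 1936 (O(q, w) = (40 + 4)² = 44² = 1936)
Q = 833 (Q = (⅓)*2499 = 833)
Q - O(m(-2), -20) = 833 - 1*1936 = 833 - 1936 = -1103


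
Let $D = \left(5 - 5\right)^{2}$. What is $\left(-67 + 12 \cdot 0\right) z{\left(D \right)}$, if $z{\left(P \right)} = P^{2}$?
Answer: $0$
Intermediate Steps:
$D = 0$ ($D = 0^{2} = 0$)
$\left(-67 + 12 \cdot 0\right) z{\left(D \right)} = \left(-67 + 12 \cdot 0\right) 0^{2} = \left(-67 + 0\right) 0 = \left(-67\right) 0 = 0$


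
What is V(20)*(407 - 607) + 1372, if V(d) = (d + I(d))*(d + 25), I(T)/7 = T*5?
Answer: -6478628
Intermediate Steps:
I(T) = 35*T (I(T) = 7*(T*5) = 7*(5*T) = 35*T)
V(d) = 36*d*(25 + d) (V(d) = (d + 35*d)*(d + 25) = (36*d)*(25 + d) = 36*d*(25 + d))
V(20)*(407 - 607) + 1372 = (36*20*(25 + 20))*(407 - 607) + 1372 = (36*20*45)*(-200) + 1372 = 32400*(-200) + 1372 = -6480000 + 1372 = -6478628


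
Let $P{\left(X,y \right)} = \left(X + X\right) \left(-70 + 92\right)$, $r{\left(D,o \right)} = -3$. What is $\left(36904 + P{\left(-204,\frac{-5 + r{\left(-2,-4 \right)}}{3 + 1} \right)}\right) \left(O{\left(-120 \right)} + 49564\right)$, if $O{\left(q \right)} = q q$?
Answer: $1786386592$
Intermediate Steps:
$O{\left(q \right)} = q^{2}$
$P{\left(X,y \right)} = 44 X$ ($P{\left(X,y \right)} = 2 X 22 = 44 X$)
$\left(36904 + P{\left(-204,\frac{-5 + r{\left(-2,-4 \right)}}{3 + 1} \right)}\right) \left(O{\left(-120 \right)} + 49564\right) = \left(36904 + 44 \left(-204\right)\right) \left(\left(-120\right)^{2} + 49564\right) = \left(36904 - 8976\right) \left(14400 + 49564\right) = 27928 \cdot 63964 = 1786386592$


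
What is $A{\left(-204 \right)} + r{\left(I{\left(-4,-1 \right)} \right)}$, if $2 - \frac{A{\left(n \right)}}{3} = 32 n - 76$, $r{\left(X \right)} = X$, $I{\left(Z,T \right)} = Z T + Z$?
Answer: $19818$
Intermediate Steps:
$I{\left(Z,T \right)} = Z + T Z$ ($I{\left(Z,T \right)} = T Z + Z = Z + T Z$)
$A{\left(n \right)} = 234 - 96 n$ ($A{\left(n \right)} = 6 - 3 \left(32 n - 76\right) = 6 - 3 \left(-76 + 32 n\right) = 6 - \left(-228 + 96 n\right) = 234 - 96 n$)
$A{\left(-204 \right)} + r{\left(I{\left(-4,-1 \right)} \right)} = \left(234 - -19584\right) - 4 \left(1 - 1\right) = \left(234 + 19584\right) - 0 = 19818 + 0 = 19818$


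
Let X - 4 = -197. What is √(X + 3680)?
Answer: √3487 ≈ 59.051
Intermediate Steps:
X = -193 (X = 4 - 197 = -193)
√(X + 3680) = √(-193 + 3680) = √3487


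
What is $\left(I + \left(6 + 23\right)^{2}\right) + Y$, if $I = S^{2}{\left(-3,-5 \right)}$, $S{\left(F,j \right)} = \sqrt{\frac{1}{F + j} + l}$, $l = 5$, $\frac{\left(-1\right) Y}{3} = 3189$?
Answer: $- \frac{69769}{8} \approx -8721.1$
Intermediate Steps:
$Y = -9567$ ($Y = \left(-3\right) 3189 = -9567$)
$S{\left(F,j \right)} = \sqrt{5 + \frac{1}{F + j}}$ ($S{\left(F,j \right)} = \sqrt{\frac{1}{F + j} + 5} = \sqrt{5 + \frac{1}{F + j}}$)
$I = \frac{39}{8}$ ($I = \left(\sqrt{\frac{1 + 5 \left(-3\right) + 5 \left(-5\right)}{-3 - 5}}\right)^{2} = \left(\sqrt{\frac{1 - 15 - 25}{-8}}\right)^{2} = \left(\sqrt{\left(- \frac{1}{8}\right) \left(-39\right)}\right)^{2} = \left(\sqrt{\frac{39}{8}}\right)^{2} = \left(\frac{\sqrt{78}}{4}\right)^{2} = \frac{39}{8} \approx 4.875$)
$\left(I + \left(6 + 23\right)^{2}\right) + Y = \left(\frac{39}{8} + \left(6 + 23\right)^{2}\right) - 9567 = \left(\frac{39}{8} + 29^{2}\right) - 9567 = \left(\frac{39}{8} + 841\right) - 9567 = \frac{6767}{8} - 9567 = - \frac{69769}{8}$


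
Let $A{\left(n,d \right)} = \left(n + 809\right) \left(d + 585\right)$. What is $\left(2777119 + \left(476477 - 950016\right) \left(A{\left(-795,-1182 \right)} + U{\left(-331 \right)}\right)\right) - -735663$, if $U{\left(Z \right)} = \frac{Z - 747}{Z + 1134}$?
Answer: $\frac{289225084134}{73} \approx 3.962 \cdot 10^{9}$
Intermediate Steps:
$A{\left(n,d \right)} = \left(585 + d\right) \left(809 + n\right)$ ($A{\left(n,d \right)} = \left(809 + n\right) \left(585 + d\right) = \left(585 + d\right) \left(809 + n\right)$)
$U{\left(Z \right)} = \frac{-747 + Z}{1134 + Z}$
$\left(2777119 + \left(476477 - 950016\right) \left(A{\left(-795,-1182 \right)} + U{\left(-331 \right)}\right)\right) - -735663 = \left(2777119 + \left(476477 - 950016\right) \left(\left(473265 + 585 \left(-795\right) + 809 \left(-1182\right) - -939690\right) + \frac{-747 - 331}{1134 - 331}\right)\right) - -735663 = \left(2777119 - 473539 \left(\left(473265 - 465075 - 956238 + 939690\right) + \frac{1}{803} \left(-1078\right)\right)\right) + 735663 = \left(2777119 - 473539 \left(-8358 + \frac{1}{803} \left(-1078\right)\right)\right) + 735663 = \left(2777119 - 473539 \left(-8358 - \frac{98}{73}\right)\right) + 735663 = \left(2777119 - - \frac{288968651048}{73}\right) + 735663 = \left(2777119 + \frac{288968651048}{73}\right) + 735663 = \frac{289171380735}{73} + 735663 = \frac{289225084134}{73}$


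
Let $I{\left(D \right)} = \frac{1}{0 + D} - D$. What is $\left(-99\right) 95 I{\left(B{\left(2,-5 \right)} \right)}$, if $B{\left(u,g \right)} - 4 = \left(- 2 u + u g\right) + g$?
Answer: $-140448$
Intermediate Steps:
$B{\left(u,g \right)} = 4 + g - 2 u + g u$ ($B{\left(u,g \right)} = 4 + \left(\left(- 2 u + u g\right) + g\right) = 4 + \left(\left(- 2 u + g u\right) + g\right) = 4 + \left(g - 2 u + g u\right) = 4 + g - 2 u + g u$)
$I{\left(D \right)} = \frac{1}{D} - D$
$\left(-99\right) 95 I{\left(B{\left(2,-5 \right)} \right)} = \left(-99\right) 95 \left(\frac{1}{4 - 5 - 4 - 10} - \left(4 - 5 - 4 - 10\right)\right) = - 9405 \left(\frac{1}{4 - 5 - 4 - 10} - \left(4 - 5 - 4 - 10\right)\right) = - 9405 \left(\frac{1}{-15} - -15\right) = - 9405 \left(- \frac{1}{15} + 15\right) = \left(-9405\right) \frac{224}{15} = -140448$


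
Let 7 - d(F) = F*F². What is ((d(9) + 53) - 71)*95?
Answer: -70300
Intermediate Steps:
d(F) = 7 - F³ (d(F) = 7 - F*F² = 7 - F³)
((d(9) + 53) - 71)*95 = (((7 - 1*9³) + 53) - 71)*95 = (((7 - 1*729) + 53) - 71)*95 = (((7 - 729) + 53) - 71)*95 = ((-722 + 53) - 71)*95 = (-669 - 71)*95 = -740*95 = -70300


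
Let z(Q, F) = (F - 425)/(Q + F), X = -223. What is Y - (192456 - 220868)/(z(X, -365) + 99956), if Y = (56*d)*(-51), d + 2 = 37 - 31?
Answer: -335713978488/29387459 ≈ -11424.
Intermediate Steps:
d = 4 (d = -2 + (37 - 31) = -2 + 6 = 4)
z(Q, F) = (-425 + F)/(F + Q)
Y = -11424 (Y = (56*4)*(-51) = 224*(-51) = -11424)
Y - (192456 - 220868)/(z(X, -365) + 99956) = -11424 - (192456 - 220868)/((-425 - 365)/(-365 - 223) + 99956) = -11424 - (-28412)/(-790/(-588) + 99956) = -11424 - (-28412)/(-1/588*(-790) + 99956) = -11424 - (-28412)/(395/294 + 99956) = -11424 - (-28412)/29387459/294 = -11424 - (-28412)*294/29387459 = -11424 - 1*(-8353128/29387459) = -11424 + 8353128/29387459 = -335713978488/29387459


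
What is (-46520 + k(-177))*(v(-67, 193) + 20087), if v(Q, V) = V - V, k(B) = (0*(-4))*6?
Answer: -934447240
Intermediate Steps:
k(B) = 0 (k(B) = 0*6 = 0)
v(Q, V) = 0
(-46520 + k(-177))*(v(-67, 193) + 20087) = (-46520 + 0)*(0 + 20087) = -46520*20087 = -934447240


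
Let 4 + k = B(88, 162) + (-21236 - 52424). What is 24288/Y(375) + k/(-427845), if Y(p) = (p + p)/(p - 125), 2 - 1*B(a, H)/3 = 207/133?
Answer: 92139920419/11380677 ≈ 8096.2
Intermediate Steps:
B(a, H) = 177/133 (B(a, H) = 6 - 621/133 = 177/133)
k = -9797135/133 (k = -4 + (177/133 + (-21236 - 52424)) = -4 + (177/133 - 73660) = -4 - 9796603/133 = -9797135/133 ≈ -73663.)
Y(p) = 2*p/(-125 + p) (Y(p) = (2*p)/(-125 + p) = 2*p/(-125 + p))
24288/Y(375) + k/(-427845) = 24288/((2*375/(-125 + 375))) - 9797135/133/(-427845) = 24288/((2*375/250)) - 9797135/133*(-1/427845) = 24288/((2*375*(1/250))) + 1959427/11380677 = 24288/3 + 1959427/11380677 = 24288*(⅓) + 1959427/11380677 = 8096 + 1959427/11380677 = 92139920419/11380677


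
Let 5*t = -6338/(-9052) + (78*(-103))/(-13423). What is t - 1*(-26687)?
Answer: 261502853871/9798790 ≈ 26687.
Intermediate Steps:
t = 2545141/9798790 (t = (-6338/(-9052) + (78*(-103))/(-13423))/5 = (-6338*(-1/9052) - 8034*(-1/13423))/5 = (3169/4526 + 8034/13423)/5 = (⅕)*(2545141/1959758) = 2545141/9798790 ≈ 0.25974)
t - 1*(-26687) = 2545141/9798790 - 1*(-26687) = 2545141/9798790 + 26687 = 261502853871/9798790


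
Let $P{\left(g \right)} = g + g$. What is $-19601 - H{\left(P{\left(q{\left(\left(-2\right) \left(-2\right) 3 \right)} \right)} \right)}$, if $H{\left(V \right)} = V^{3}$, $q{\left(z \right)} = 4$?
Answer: $-20113$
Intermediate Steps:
$P{\left(g \right)} = 2 g$
$-19601 - H{\left(P{\left(q{\left(\left(-2\right) \left(-2\right) 3 \right)} \right)} \right)} = -19601 - \left(2 \cdot 4\right)^{3} = -19601 - 8^{3} = -19601 - 512 = -20113$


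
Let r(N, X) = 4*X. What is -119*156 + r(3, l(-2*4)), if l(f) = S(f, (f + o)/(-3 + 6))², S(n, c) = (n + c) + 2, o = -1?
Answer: -18240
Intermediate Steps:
S(n, c) = 2 + c + n (S(n, c) = (c + n) + 2 = 2 + c + n)
l(f) = (5/3 + 4*f/3)² (l(f) = (2 + (f - 1)/(-3 + 6) + f)² = (2 + (-1 + f)/3 + f)² = (2 + (-1 + f)*(⅓) + f)² = (2 + (-⅓ + f/3) + f)² = (5/3 + 4*f/3)²)
-119*156 + r(3, l(-2*4)) = -119*156 + 4*((5 + 4*(-2*4))²/9) = -18564 + 4*((5 + 4*(-8))²/9) = -18564 + 4*((5 - 32)²/9) = -18564 + 4*((⅑)*(-27)²) = -18564 + 4*((⅑)*729) = -18564 + 4*81 = -18564 + 324 = -18240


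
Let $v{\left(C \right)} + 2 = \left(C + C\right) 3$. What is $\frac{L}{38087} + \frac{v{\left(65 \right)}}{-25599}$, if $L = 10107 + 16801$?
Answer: $\frac{96291448}{139284159} \approx 0.69133$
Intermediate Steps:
$v{\left(C \right)} = -2 + 6 C$ ($v{\left(C \right)} = -2 + \left(C + C\right) 3 = -2 + 2 C 3 = -2 + 6 C$)
$L = 26908$
$\frac{L}{38087} + \frac{v{\left(65 \right)}}{-25599} = \frac{26908}{38087} + \frac{-2 + 6 \cdot 65}{-25599} = 26908 \cdot \frac{1}{38087} + \left(-2 + 390\right) \left(- \frac{1}{25599}\right) = \frac{3844}{5441} + 388 \left(- \frac{1}{25599}\right) = \frac{3844}{5441} - \frac{388}{25599} = \frac{96291448}{139284159}$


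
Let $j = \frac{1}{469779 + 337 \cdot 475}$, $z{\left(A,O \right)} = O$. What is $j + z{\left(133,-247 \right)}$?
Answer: $- \frac{155573937}{629854} \approx -247.0$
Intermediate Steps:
$j = \frac{1}{629854}$ ($j = \frac{1}{469779 + 160075} = \frac{1}{629854} \approx 1.5877 \cdot 10^{-6}$)
$j + z{\left(133,-247 \right)} = \frac{1}{629854} - 247 = - \frac{155573937}{629854}$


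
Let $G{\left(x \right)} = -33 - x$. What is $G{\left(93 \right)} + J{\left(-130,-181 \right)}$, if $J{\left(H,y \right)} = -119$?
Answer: $-245$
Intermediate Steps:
$G{\left(93 \right)} + J{\left(-130,-181 \right)} = \left(-33 - 93\right) - 119 = -126 - 119 = -245$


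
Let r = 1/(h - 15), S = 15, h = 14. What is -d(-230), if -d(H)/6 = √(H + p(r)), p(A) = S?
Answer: 6*I*√215 ≈ 87.977*I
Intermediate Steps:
r = -1 (r = 1/(14 - 15) = 1/(-1) = -1)
p(A) = 15
d(H) = -6*√(15 + H) (d(H) = -6*√(H + 15) = -6*√(15 + H))
-d(-230) = -(-6)*√(15 - 230) = -(-6)*√(-215) = -(-6)*I*√215 = 6*I*√215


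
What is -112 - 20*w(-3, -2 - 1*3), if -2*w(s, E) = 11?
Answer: -2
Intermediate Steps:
w(s, E) = -11/2 (w(s, E) = -1/2*11 = -11/2)
-112 - 20*w(-3, -2 - 1*3) = -112 - 20*(-11/2) = -112 + 110 = -2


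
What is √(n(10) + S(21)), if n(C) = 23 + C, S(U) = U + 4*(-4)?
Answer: √38 ≈ 6.1644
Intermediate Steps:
S(U) = -16 + U (S(U) = U - 16 = -16 + U)
√(n(10) + S(21)) = √((23 + 10) + (-16 + 21)) = √(33 + 5) = √38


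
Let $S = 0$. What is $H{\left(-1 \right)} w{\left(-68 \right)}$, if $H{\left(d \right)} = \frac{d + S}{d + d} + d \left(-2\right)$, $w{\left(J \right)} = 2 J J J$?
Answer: $-1572160$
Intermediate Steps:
$w{\left(J \right)} = 2 J^{3}$ ($w{\left(J \right)} = 2 J^{2} J = 2 J^{3}$)
$H{\left(d \right)} = \frac{1}{2} - 2 d$ ($H{\left(d \right)} = \frac{d + 0}{d + d} + d \left(-2\right) = \frac{d}{2 d} - 2 d = d \frac{1}{2 d} - 2 d = \frac{1}{2} - 2 d$)
$H{\left(-1 \right)} w{\left(-68 \right)} = \left(\frac{1}{2} - -2\right) 2 \left(-68\right)^{3} = \left(\frac{1}{2} + 2\right) 2 \left(-314432\right) = \frac{5}{2} \left(-628864\right) = -1572160$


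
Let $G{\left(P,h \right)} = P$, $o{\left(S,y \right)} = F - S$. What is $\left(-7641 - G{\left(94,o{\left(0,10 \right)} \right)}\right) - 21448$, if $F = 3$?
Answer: $-29183$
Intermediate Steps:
$o{\left(S,y \right)} = 3 - S$
$\left(-7641 - G{\left(94,o{\left(0,10 \right)} \right)}\right) - 21448 = \left(-7641 - 94\right) - 21448 = -7735 - 21448 = -29183$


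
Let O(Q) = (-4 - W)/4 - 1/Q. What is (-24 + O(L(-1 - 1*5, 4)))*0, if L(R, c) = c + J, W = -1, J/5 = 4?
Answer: 0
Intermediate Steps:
J = 20 (J = 5*4 = 20)
L(R, c) = 20 + c (L(R, c) = c + 20 = 20 + c)
O(Q) = -3/4 - 1/Q (O(Q) = (-4 - 1*(-1))/4 - 1/Q = (-4 + 1)*(1/4) - 1/Q = -3*1/4 - 1/Q = -3/4 - 1/Q)
(-24 + O(L(-1 - 1*5, 4)))*0 = (-24 + (-3/4 - 1/(20 + 4)))*0 = (-24 + (-3/4 - 1/24))*0 = (-24 - 19/24)*0 = -595/24*0 = 0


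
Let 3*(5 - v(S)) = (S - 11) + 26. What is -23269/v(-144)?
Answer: -23269/48 ≈ -484.77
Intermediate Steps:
v(S) = -S/3 (v(S) = 5 - ((S - 11) + 26)/3 = 5 - ((-11 + S) + 26)/3 = 5 - (15 + S)/3 = 5 + (-5 - S/3) = -S/3)
-23269/v(-144) = -23269/((-1/3*(-144))) = -23269/48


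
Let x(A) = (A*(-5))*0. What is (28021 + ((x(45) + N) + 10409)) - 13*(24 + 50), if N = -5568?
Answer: 31900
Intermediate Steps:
x(A) = 0 (x(A) = -5*A*0 = 0)
(28021 + ((x(45) + N) + 10409)) - 13*(24 + 50) = (28021 + ((0 - 5568) + 10409)) - 13*(24 + 50) = (28021 + (-5568 + 10409)) - 13*74 = (28021 + 4841) - 962 = 32862 - 962 = 31900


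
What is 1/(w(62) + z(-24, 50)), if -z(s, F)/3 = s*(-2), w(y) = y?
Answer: -1/82 ≈ -0.012195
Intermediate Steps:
z(s, F) = 6*s (z(s, F) = -3*s*(-2) = -(-6)*s = 6*s)
1/(w(62) + z(-24, 50)) = 1/(62 + 6*(-24)) = 1/(62 - 144) = 1/(-82) = -1/82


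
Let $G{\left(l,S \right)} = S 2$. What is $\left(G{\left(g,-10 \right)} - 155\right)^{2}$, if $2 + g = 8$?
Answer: $30625$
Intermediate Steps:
$g = 6$ ($g = -2 + 8 = 6$)
$G{\left(l,S \right)} = 2 S$
$\left(G{\left(g,-10 \right)} - 155\right)^{2} = \left(2 \left(-10\right) - 155\right)^{2} = \left(-20 - 155\right)^{2} = \left(-175\right)^{2} = 30625$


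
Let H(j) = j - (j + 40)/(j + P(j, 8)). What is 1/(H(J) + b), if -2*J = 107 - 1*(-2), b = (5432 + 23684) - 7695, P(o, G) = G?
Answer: 186/3974111 ≈ 4.6803e-5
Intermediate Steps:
b = 21421 (b = 29116 - 7695 = 21421)
J = -109/2 (J = -(107 - 1*(-2))/2 = -(107 + 2)/2 = -1/2*109 = -109/2 ≈ -54.500)
H(j) = j - (40 + j)/(8 + j) (H(j) = j - (j + 40)/(j + 8) = j - (40 + j)/(8 + j))
1/(H(J) + b) = 1/((-40 + (-109/2)**2 + 7*(-109/2))/(8 - 109/2) + 21421) = 1/((-40 + 11881/4 - 763/2)/(-93/2) + 21421) = 1/(-2/93*10195/4 + 21421) = 1/(-10195/186 + 21421) = 1/(3974111/186) = 186/3974111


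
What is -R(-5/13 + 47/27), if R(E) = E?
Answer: -476/351 ≈ -1.3561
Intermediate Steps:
-R(-5/13 + 47/27) = -(-5/13 + 47/27) = -1*476/351 = -476/351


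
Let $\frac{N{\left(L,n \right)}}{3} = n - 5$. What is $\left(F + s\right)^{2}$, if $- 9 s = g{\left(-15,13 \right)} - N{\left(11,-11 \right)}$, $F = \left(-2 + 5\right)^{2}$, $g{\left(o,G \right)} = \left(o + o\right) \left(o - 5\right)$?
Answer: $3969$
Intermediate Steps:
$N{\left(L,n \right)} = -15 + 3 n$ ($N{\left(L,n \right)} = 3 \left(n - 5\right) = 3 \left(-5 + n\right) = -15 + 3 n$)
$g{\left(o,G \right)} = 2 o \left(-5 + o\right)$
$F = 9$ ($F = 3^{2} = 9$)
$s = -72$ ($s = - \frac{2 \left(-15\right) \left(-5 - 15\right) - \left(-15 + 3 \left(-11\right)\right)}{9} = - \frac{2 \left(-15\right) \left(-20\right) - \left(-15 - 33\right)}{9} = - \frac{600 - -48}{9} = - \frac{600 + 48}{9} = \left(- \frac{1}{9}\right) 648 = -72$)
$\left(F + s\right)^{2} = \left(9 - 72\right)^{2} = \left(-63\right)^{2} = 3969$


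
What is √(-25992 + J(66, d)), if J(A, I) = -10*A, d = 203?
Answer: 2*I*√6663 ≈ 163.25*I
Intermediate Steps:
√(-25992 + J(66, d)) = √(-25992 - 10*66) = √(-25992 - 660) = √(-26652) = 2*I*√6663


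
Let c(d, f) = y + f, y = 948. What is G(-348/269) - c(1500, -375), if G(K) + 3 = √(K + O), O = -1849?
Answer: -576 + I*√133889101/269 ≈ -576.0 + 43.015*I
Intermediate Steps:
c(d, f) = 948 + f
G(K) = -3 + √(-1849 + K) (G(K) = -3 + √(K - 1849) = -3 + √(-1849 + K))
G(-348/269) - c(1500, -375) = (-3 + √(-1849 - 348/269)) - (948 - 375) = (-3 + √(-1849 - 348*1/269)) - 1*573 = (-3 + √(-1849 - 348/269)) - 573 = (-3 + √(-497729/269)) - 573 = (-3 + I*√133889101/269) - 573 = -576 + I*√133889101/269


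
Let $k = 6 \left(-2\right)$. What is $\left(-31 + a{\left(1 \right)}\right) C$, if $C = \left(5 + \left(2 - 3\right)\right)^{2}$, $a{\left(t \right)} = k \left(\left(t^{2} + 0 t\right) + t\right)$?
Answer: $-880$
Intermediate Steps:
$k = -12$
$a{\left(t \right)} = - 12 t - 12 t^{2}$ ($a{\left(t \right)} = - 12 \left(\left(t^{2} + 0 t\right) + t\right) = - 12 \left(\left(t^{2} + 0\right) + t\right) = - 12 \left(t^{2} + t\right) = - 12 \left(t + t^{2}\right) = - 12 t - 12 t^{2}$)
$C = 16$ ($C = \left(5 - 1\right)^{2} = 4^{2} = 16$)
$\left(-31 + a{\left(1 \right)}\right) C = \left(-31 - 12 \left(1 + 1\right)\right) 16 = \left(-31 - 12 \cdot 2\right) 16 = \left(-31 - 24\right) 16 = \left(-55\right) 16 = -880$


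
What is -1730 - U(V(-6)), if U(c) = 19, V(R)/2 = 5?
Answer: -1749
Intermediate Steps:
V(R) = 10 (V(R) = 2*5 = 10)
-1730 - U(V(-6)) = -1730 - 1*19 = -1730 - 19 = -1749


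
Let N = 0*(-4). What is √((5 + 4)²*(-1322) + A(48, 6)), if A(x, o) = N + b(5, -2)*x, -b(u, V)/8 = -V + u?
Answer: I*√109770 ≈ 331.32*I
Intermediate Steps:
b(u, V) = -8*u + 8*V (b(u, V) = -8*(-V + u) = -8*(u - V) = -8*u + 8*V)
N = 0
A(x, o) = -56*x (A(x, o) = 0 + (-8*5 + 8*(-2))*x = 0 + (-40 - 16)*x = 0 - 56*x = -56*x)
√((5 + 4)²*(-1322) + A(48, 6)) = √((5 + 4)²*(-1322) - 56*48) = √(9²*(-1322) - 2688) = √(81*(-1322) - 2688) = √(-107082 - 2688) = √(-109770) = I*√109770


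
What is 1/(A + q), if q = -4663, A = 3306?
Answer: -1/1357 ≈ -0.00073692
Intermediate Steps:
1/(A + q) = 1/(3306 - 4663) = 1/(-1357) = -1/1357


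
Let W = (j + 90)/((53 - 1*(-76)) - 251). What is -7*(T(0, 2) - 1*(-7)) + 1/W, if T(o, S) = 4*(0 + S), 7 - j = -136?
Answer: -24587/233 ≈ -105.52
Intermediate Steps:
j = 143 (j = 7 - 1*(-136) = 7 + 136 = 143)
T(o, S) = 4*S
W = -233/122 (W = (143 + 90)/((53 - 1*(-76)) - 251) = 233/((53 + 76) - 251) = 233/(129 - 251) = 233/(-122) = 233*(-1/122) = -233/122 ≈ -1.9098)
-7*(T(0, 2) - 1*(-7)) + 1/W = -7*(4*2 - 1*(-7)) + 1/(-233/122) = -7*(8 + 7) - 122/233 = -7*15 - 122/233 = -105 - 122/233 = -24587/233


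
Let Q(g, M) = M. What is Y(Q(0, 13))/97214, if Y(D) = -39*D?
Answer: -39/7478 ≈ -0.0052153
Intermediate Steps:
Y(Q(0, 13))/97214 = -39*13/97214 = -507*1/97214 = -39/7478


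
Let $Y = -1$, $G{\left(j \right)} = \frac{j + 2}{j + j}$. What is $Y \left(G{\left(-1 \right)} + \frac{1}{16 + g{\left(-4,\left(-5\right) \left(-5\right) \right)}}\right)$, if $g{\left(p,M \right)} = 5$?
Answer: $\frac{19}{42} \approx 0.45238$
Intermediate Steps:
$G{\left(j \right)} = \frac{2 + j}{2 j}$
$Y \left(G{\left(-1 \right)} + \frac{1}{16 + g{\left(-4,\left(-5\right) \left(-5\right) \right)}}\right) = - (\frac{2 - 1}{2 \left(-1\right)} + \frac{1}{16 + 5}) = - (\frac{1}{2} \left(-1\right) 1 + \frac{1}{21}) = - (- \frac{1}{2} + \frac{1}{21}) = \left(-1\right) \left(- \frac{19}{42}\right) = \frac{19}{42}$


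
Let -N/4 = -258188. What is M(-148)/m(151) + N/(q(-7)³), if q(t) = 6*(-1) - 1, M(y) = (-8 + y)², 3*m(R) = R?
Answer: -18700544/7399 ≈ -2527.4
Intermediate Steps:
N = 1032752 (N = -4*(-258188) = 1032752)
m(R) = R/3
q(t) = -7 (q(t) = -6 - 1 = -7)
M(-148)/m(151) + N/(q(-7)³) = (-8 - 148)²/(((⅓)*151)) + 1032752/((-7)³) = (-156)²/(151/3) + 1032752/(-343) = 24336*(3/151) + 1032752*(-1/343) = 73008/151 - 147536/49 = -18700544/7399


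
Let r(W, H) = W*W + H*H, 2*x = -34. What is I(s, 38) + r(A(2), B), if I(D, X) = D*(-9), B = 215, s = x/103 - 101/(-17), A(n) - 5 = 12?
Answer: 81354988/1751 ≈ 46462.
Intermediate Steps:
x = -17 (x = (½)*(-34) = -17)
A(n) = 17 (A(n) = 5 + 12 = 17)
s = 10114/1751 (s = -17/103 - 101/(-17) = -17*1/103 - 101*(-1/17) = -17/103 + 101/17 = 10114/1751 ≈ 5.7761)
I(D, X) = -9*D
r(W, H) = H² + W² (r(W, H) = W² + H² = H² + W²)
I(s, 38) + r(A(2), B) = -9*10114/1751 + (215² + 17²) = -91026/1751 + (46225 + 289) = -91026/1751 + 46514 = 81354988/1751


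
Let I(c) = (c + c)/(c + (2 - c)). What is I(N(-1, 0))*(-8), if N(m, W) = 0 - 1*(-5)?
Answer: -40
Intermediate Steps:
N(m, W) = 5 (N(m, W) = 0 + 5 = 5)
I(c) = c (I(c) = (2*c)/2 = (2*c)*(½) = c)
I(N(-1, 0))*(-8) = 5*(-8) = -40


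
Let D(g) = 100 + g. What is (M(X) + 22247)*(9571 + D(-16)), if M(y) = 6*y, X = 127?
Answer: 222151895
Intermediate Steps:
(M(X) + 22247)*(9571 + D(-16)) = (6*127 + 22247)*(9571 + (100 - 16)) = (762 + 22247)*(9571 + 84) = 23009*9655 = 222151895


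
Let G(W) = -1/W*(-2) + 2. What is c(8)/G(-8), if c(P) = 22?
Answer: 88/7 ≈ 12.571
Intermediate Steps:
G(W) = 2 + 2/W (G(W) = 2/W + 2 = 2 + 2/W)
c(8)/G(-8) = 22/(2 + 2/(-8)) = 22/(2 + 2*(-⅛)) = 22/(2 - ¼) = 22/(7/4) = 22*(4/7) = 88/7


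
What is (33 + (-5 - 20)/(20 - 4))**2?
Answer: 253009/256 ≈ 988.32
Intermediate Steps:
(33 + (-5 - 20)/(20 - 4))**2 = (33 - 25/16)**2 = (503/16)**2 = 253009/256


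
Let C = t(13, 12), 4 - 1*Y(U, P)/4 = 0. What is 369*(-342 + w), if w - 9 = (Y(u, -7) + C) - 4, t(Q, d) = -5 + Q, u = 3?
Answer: -115497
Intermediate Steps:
Y(U, P) = 16 (Y(U, P) = 16 - 4*0 = 16 + 0 = 16)
C = 8 (C = -5 + 13 = 8)
w = 29 (w = 9 + ((16 + 8) - 4) = 9 + (24 - 4) = 9 + 20 = 29)
369*(-342 + w) = 369*(-342 + 29) = 369*(-313) = -115497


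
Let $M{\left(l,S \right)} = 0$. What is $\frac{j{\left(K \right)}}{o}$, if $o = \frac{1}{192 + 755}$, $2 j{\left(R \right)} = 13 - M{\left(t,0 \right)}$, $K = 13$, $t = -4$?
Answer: $\frac{12311}{2} \approx 6155.5$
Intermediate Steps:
$j{\left(R \right)} = \frac{13}{2}$ ($j{\left(R \right)} = \frac{13 - 0}{2} = \frac{13 + 0}{2} = \frac{1}{2} \cdot 13 = \frac{13}{2}$)
$o = \frac{1}{947} \approx 0.001056$
$\frac{j{\left(K \right)}}{o} = \frac{13 \frac{1}{\frac{1}{947}}}{2} = \frac{13}{2} \cdot 947 = \frac{12311}{2}$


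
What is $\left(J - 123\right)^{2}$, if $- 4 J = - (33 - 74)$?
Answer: $\frac{284089}{16} \approx 17756.0$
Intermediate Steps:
$J = - \frac{41}{4}$ ($J = - \frac{\left(-1\right) \left(33 - 74\right)}{4} = - \frac{\left(-1\right) \left(-41\right)}{4} = \left(- \frac{1}{4}\right) 41 = - \frac{41}{4} \approx -10.25$)
$\left(J - 123\right)^{2} = \left(- \frac{41}{4} - 123\right)^{2} = \left(- \frac{533}{4}\right)^{2} = \frac{284089}{16}$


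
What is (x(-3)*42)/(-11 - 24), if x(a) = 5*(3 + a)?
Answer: 0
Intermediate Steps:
x(a) = 15 + 5*a
(x(-3)*42)/(-11 - 24) = ((15 + 5*(-3))*42)/(-11 - 24) = ((15 - 15)*42)/(-35) = (0*42)*(-1/35) = 0*(-1/35) = 0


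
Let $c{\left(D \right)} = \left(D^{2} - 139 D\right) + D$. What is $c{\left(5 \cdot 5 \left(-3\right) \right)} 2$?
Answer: $31950$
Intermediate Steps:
$c{\left(D \right)} = D^{2} - 138 D$
$c{\left(5 \cdot 5 \left(-3\right) \right)} 2 = 5 \cdot 5 \left(-3\right) \left(-138 + 5 \cdot 5 \left(-3\right)\right) 2 = 25 \left(-3\right) \left(-138 + 25 \left(-3\right)\right) 2 = - 75 \left(-138 - 75\right) 2 = \left(-75\right) \left(-213\right) 2 = 15975 \cdot 2 = 31950$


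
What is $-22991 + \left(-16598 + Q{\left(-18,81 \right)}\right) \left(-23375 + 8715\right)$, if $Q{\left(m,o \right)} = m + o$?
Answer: $242380109$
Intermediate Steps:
$-22991 + \left(-16598 + Q{\left(-18,81 \right)}\right) \left(-23375 + 8715\right) = -22991 + \left(-16598 + \left(-18 + 81\right)\right) \left(-23375 + 8715\right) = -22991 + \left(-16598 + 63\right) \left(-14660\right) = -22991 - -242403100 = -22991 + 242403100 = 242380109$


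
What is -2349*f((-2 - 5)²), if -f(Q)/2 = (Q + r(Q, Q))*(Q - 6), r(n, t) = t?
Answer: 19797372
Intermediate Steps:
f(Q) = -4*Q*(-6 + Q) (f(Q) = -2*(Q + Q)*(Q - 6) = -2*2*Q*(-6 + Q) = -4*Q*(-6 + Q))
-2349*f((-2 - 5)²) = -9396*(-2 - 5)²*(6 - (-2 - 5)²) = -9396*(-7)²*(6 - 1*(-7)²) = -9396*49*(6 - 1*49) = -9396*49*(6 - 49) = -9396*49*(-43) = -2349*(-8428) = 19797372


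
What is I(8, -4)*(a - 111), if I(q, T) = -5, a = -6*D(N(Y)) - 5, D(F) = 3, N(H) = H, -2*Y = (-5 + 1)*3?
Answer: 670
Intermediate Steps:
Y = 6 (Y = -(-5 + 1)*3/2 = -(-2)*3 = -½*(-12) = 6)
a = -23 (a = -6*3 - 5 = -18 - 5 = -23)
I(8, -4)*(a - 111) = -5*(-23 - 111) = -5*(-134) = 670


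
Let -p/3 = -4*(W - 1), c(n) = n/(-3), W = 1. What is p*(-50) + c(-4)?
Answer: 4/3 ≈ 1.3333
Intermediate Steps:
c(n) = -n/3 (c(n) = n*(-⅓) = -n/3)
p = 0 (p = -(-12)*(1 - 1) = -(-12)*0 = -3*0 = 0)
p*(-50) + c(-4) = 0*(-50) - ⅓*(-4) = 0 + 4/3 = 4/3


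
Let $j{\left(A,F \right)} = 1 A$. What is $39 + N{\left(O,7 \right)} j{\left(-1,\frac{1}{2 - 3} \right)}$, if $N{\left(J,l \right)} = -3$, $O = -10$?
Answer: $42$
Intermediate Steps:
$j{\left(A,F \right)} = A$
$39 + N{\left(O,7 \right)} j{\left(-1,\frac{1}{2 - 3} \right)} = 39 - -3 = 39 + 3 = 42$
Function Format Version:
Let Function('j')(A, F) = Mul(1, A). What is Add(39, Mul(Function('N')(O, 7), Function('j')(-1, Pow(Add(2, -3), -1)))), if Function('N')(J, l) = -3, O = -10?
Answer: 42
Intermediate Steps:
Function('j')(A, F) = A
Add(39, Mul(Function('N')(O, 7), Function('j')(-1, Pow(Add(2, -3), -1)))) = Add(39, Mul(-3, -1)) = Add(39, 3) = 42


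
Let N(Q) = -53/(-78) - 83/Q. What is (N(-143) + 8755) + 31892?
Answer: 34876207/858 ≈ 40648.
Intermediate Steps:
N(Q) = 53/78 - 83/Q (N(Q) = -53*(-1/78) - 83/Q = 53/78 - 83/Q)
(N(-143) + 8755) + 31892 = ((53/78 - 83/(-143)) + 8755) + 31892 = ((53/78 - 83*(-1/143)) + 8755) + 31892 = ((53/78 + 83/143) + 8755) + 31892 = (1081/858 + 8755) + 31892 = 7512871/858 + 31892 = 34876207/858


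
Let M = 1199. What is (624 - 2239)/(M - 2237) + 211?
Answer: 220633/1038 ≈ 212.56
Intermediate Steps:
(624 - 2239)/(M - 2237) + 211 = (624 - 2239)/(1199 - 2237) + 211 = -1615/(-1038) + 211 = -1615*(-1/1038) + 211 = 1615/1038 + 211 = 220633/1038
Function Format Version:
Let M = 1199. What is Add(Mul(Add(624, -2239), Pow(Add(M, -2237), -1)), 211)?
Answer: Rational(220633, 1038) ≈ 212.56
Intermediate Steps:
Add(Mul(Add(624, -2239), Pow(Add(M, -2237), -1)), 211) = Add(Mul(Add(624, -2239), Pow(Add(1199, -2237), -1)), 211) = Add(Mul(-1615, Pow(-1038, -1)), 211) = Add(Mul(-1615, Rational(-1, 1038)), 211) = Add(Rational(1615, 1038), 211) = Rational(220633, 1038)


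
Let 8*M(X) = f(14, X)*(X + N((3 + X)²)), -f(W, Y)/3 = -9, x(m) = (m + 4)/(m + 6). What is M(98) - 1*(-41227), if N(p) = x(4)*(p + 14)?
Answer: 276553/4 ≈ 69138.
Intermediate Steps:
x(m) = (4 + m)/(6 + m)
N(p) = 56/5 + 4*p/5 (N(p) = ((4 + 4)/(6 + 4))*(p + 14) = (8/10)*(14 + p) = ((⅒)*8)*(14 + p) = 4*(14 + p)/5 = 56/5 + 4*p/5)
f(W, Y) = 27 (f(W, Y) = -3*(-9) = 27)
M(X) = 189/5 + 27*X/8 + 27*(3 + X)²/10 (M(X) = (27*(X + (56/5 + 4*(3 + X)²/5)))/8 = (27*(56/5 + X + 4*(3 + X)²/5))/8 = (1512/5 + 27*X + 108*(3 + X)²/5)/8 = 189/5 + 27*X/8 + 27*(3 + X)²/10)
M(98) - 1*(-41227) = (621/10 + (27/10)*98² + (783/40)*98) - 1*(-41227) = (621/10 + (27/10)*9604 + 38367/20) + 41227 = (621/10 + 129654/5 + 38367/20) + 41227 = 111645/4 + 41227 = 276553/4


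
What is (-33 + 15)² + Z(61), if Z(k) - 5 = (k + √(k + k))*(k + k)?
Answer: 7771 + 122*√122 ≈ 9118.5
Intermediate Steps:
Z(k) = 5 + 2*k*(k + √2*√k) (Z(k) = 5 + (k + √(k + k))*(k + k) = 5 + (k + √(2*k))*(2*k) = 5 + (k + √2*√k)*(2*k) = 5 + 2*k*(k + √2*√k))
(-33 + 15)² + Z(61) = (-33 + 15)² + (5 + 2*61² + 2*√2*61^(3/2)) = (-18)² + (5 + 2*3721 + 2*√2*(61*√61)) = 324 + (5 + 7442 + 122*√122) = 324 + (7447 + 122*√122) = 7771 + 122*√122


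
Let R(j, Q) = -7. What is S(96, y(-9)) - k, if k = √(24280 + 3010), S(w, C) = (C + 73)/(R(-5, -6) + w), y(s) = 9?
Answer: 82/89 - √27290 ≈ -164.28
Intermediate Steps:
S(w, C) = (73 + C)/(-7 + w) (S(w, C) = (C + 73)/(-7 + w) = (73 + C)/(-7 + w))
k = √27290 ≈ 165.20
S(96, y(-9)) - k = (73 + 9)/(-7 + 96) - √27290 = 82/89 - √27290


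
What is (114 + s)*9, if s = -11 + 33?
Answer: 1224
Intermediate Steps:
s = 22
(114 + s)*9 = (114 + 22)*9 = 136*9 = 1224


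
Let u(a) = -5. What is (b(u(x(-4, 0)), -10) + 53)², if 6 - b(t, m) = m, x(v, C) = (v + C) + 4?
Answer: 4761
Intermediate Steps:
x(v, C) = 4 + C + v (x(v, C) = (C + v) + 4 = 4 + C + v)
b(t, m) = 6 - m
(b(u(x(-4, 0)), -10) + 53)² = ((6 - 1*(-10)) + 53)² = ((6 + 10) + 53)² = (16 + 53)² = 69² = 4761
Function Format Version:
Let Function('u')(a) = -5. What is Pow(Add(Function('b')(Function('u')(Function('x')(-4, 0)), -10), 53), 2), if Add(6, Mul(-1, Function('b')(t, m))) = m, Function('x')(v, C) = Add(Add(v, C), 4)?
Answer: 4761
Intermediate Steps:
Function('x')(v, C) = Add(4, C, v) (Function('x')(v, C) = Add(Add(C, v), 4) = Add(4, C, v))
Function('b')(t, m) = Add(6, Mul(-1, m))
Pow(Add(Function('b')(Function('u')(Function('x')(-4, 0)), -10), 53), 2) = Pow(Add(Add(6, Mul(-1, -10)), 53), 2) = Pow(Add(Add(6, 10), 53), 2) = Pow(Add(16, 53), 2) = Pow(69, 2) = 4761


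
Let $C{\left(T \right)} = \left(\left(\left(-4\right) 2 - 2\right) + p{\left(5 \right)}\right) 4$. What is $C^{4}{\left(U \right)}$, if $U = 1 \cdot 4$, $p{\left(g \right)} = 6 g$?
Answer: $40960000$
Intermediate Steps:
$U = 4$
$C{\left(T \right)} = 80$ ($C{\left(T \right)} = \left(\left(\left(-4\right) 2 - 2\right) + 6 \cdot 5\right) 4 = \left(\left(-8 - 2\right) + 30\right) 4 = \left(-10 + 30\right) 4 = 20 \cdot 4 = 80$)
$C^{4}{\left(U \right)} = 80^{4} = 40960000$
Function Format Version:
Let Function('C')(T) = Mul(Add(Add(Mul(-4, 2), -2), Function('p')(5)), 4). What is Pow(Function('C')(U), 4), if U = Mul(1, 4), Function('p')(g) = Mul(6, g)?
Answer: 40960000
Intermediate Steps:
U = 4
Function('C')(T) = 80 (Function('C')(T) = Mul(Add(Add(Mul(-4, 2), -2), Mul(6, 5)), 4) = Mul(Add(Add(-8, -2), 30), 4) = Mul(Add(-10, 30), 4) = Mul(20, 4) = 80)
Pow(Function('C')(U), 4) = Pow(80, 4) = 40960000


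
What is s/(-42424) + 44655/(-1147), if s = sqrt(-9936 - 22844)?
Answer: -44655/1147 - I*sqrt(8195)/21212 ≈ -38.932 - 0.0042677*I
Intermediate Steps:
s = 2*I*sqrt(8195) (s = sqrt(-32780) = 2*I*sqrt(8195) ≈ 181.05*I)
s/(-42424) + 44655/(-1147) = (2*I*sqrt(8195))/(-42424) + 44655/(-1147) = (2*I*sqrt(8195))*(-1/42424) + 44655*(-1/1147) = -I*sqrt(8195)/21212 - 44655/1147 = -44655/1147 - I*sqrt(8195)/21212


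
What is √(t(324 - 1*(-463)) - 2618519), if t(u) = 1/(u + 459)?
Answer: I*√4065292642558/1246 ≈ 1618.2*I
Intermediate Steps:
t(u) = 1/(459 + u)
√(t(324 - 1*(-463)) - 2618519) = √(1/(459 + (324 - 1*(-463))) - 2618519) = √(1/(459 + (324 + 463)) - 2618519) = √(1/(459 + 787) - 2618519) = √(1/1246 - 2618519) = √(-3262674673/1246) = I*√4065292642558/1246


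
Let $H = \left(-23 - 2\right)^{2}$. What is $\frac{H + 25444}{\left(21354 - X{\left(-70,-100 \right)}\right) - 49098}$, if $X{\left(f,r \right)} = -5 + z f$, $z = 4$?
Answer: $- \frac{26069}{27459} \approx -0.94938$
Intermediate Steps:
$X{\left(f,r \right)} = -5 + 4 f$
$H = 625$ ($H = \left(-25\right)^{2} = 625$)
$\frac{H + 25444}{\left(21354 - X{\left(-70,-100 \right)}\right) - 49098} = \frac{625 + 25444}{\left(21354 - \left(-5 + 4 \left(-70\right)\right)\right) - 49098} = \frac{26069}{\left(21354 - \left(-5 - 280\right)\right) - 49098} = \frac{26069}{\left(21354 - -285\right) - 49098} = \frac{26069}{\left(21354 + 285\right) - 49098} = \frac{26069}{21639 - 49098} = \frac{26069}{-27459} = 26069 \left(- \frac{1}{27459}\right) = - \frac{26069}{27459}$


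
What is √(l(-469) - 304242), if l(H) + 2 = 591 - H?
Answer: 4*I*√18949 ≈ 550.62*I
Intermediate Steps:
l(H) = 589 - H (l(H) = -2 + (591 - H) = 589 - H)
√(l(-469) - 304242) = √((589 - 1*(-469)) - 304242) = √((589 + 469) - 304242) = √(1058 - 304242) = √(-303184) = 4*I*√18949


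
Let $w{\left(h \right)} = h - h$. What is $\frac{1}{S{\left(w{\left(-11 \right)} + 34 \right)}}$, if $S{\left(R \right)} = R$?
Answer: $\frac{1}{34} \approx 0.029412$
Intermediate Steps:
$w{\left(h \right)} = 0$
$\frac{1}{S{\left(w{\left(-11 \right)} + 34 \right)}} = \frac{1}{0 + 34} = \frac{1}{34}$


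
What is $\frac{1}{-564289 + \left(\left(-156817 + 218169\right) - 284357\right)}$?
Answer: $- \frac{1}{787294} \approx -1.2702 \cdot 10^{-6}$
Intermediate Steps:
$\frac{1}{-564289 + \left(\left(-156817 + 218169\right) - 284357\right)} = \frac{1}{-564289 + \left(61352 - 284357\right)} = \frac{1}{-564289 - 223005} = \frac{1}{-787294} = - \frac{1}{787294}$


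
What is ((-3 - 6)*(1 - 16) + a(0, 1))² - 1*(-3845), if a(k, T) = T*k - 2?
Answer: 21534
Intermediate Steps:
a(k, T) = -2 + T*k
((-3 - 6)*(1 - 16) + a(0, 1))² - 1*(-3845) = ((-3 - 6)*(1 - 16) + (-2 + 1*0))² - 1*(-3845) = (-9*(-15) + (-2 + 0))² + 3845 = (135 - 2)² + 3845 = 133² + 3845 = 17689 + 3845 = 21534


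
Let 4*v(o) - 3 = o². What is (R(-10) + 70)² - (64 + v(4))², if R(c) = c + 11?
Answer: 5031/16 ≈ 314.44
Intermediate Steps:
R(c) = 11 + c
v(o) = ¾ + o²/4
(R(-10) + 70)² - (64 + v(4))² = ((11 - 10) + 70)² - (64 + (¾ + (¼)*4²))² = (1 + 70)² - (64 + (¾ + (¼)*16))² = 71² - (64 + (¾ + 4))² = 5041 - (64 + 19/4)² = 5041 - (275/4)² = 5041 - 1*75625/16 = 5041 - 75625/16 = 5031/16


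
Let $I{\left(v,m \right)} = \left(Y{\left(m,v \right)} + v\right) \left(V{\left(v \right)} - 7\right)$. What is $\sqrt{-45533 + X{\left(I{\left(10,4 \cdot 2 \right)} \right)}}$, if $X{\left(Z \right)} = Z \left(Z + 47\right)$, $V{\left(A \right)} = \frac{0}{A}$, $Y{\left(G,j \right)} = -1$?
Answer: $5 i \sqrt{1781} \approx 211.01 i$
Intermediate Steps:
$V{\left(A \right)} = 0$
$I{\left(v,m \right)} = 7 - 7 v$ ($I{\left(v,m \right)} = \left(-1 + v\right) \left(0 - 7\right) = \left(-1 + v\right) \left(-7\right) = 7 - 7 v$)
$X{\left(Z \right)} = Z \left(47 + Z\right)$
$\sqrt{-45533 + X{\left(I{\left(10,4 \cdot 2 \right)} \right)}} = \sqrt{-45533 + \left(7 - 70\right) \left(47 + \left(7 - 70\right)\right)} = \sqrt{-45533 - 63 \left(47 - 63\right)} = \sqrt{-45533 - -1008} = \sqrt{-45533 + 1008} = \sqrt{-44525} = 5 i \sqrt{1781}$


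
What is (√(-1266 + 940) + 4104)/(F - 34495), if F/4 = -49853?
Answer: -1368/77969 - I*√326/233907 ≈ -0.017545 - 7.7191e-5*I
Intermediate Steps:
F = -199412 (F = 4*(-49853) = -199412)
(√(-1266 + 940) + 4104)/(F - 34495) = (√(-1266 + 940) + 4104)/(-199412 - 34495) = (√(-326) + 4104)/(-233907) = (I*√326 + 4104)*(-1/233907) = (4104 + I*√326)*(-1/233907) = -1368/77969 - I*√326/233907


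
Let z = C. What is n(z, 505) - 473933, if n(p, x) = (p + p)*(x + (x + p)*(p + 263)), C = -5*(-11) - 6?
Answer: 16514661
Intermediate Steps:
C = 49 (C = 55 - 6 = 49)
z = 49
n(p, x) = 2*p*(x + (263 + p)*(p + x)) (n(p, x) = (2*p)*(x + (p + x)*(263 + p)) = (2*p)*(x + (263 + p)*(p + x)) = 2*p*(x + (263 + p)*(p + x)))
n(z, 505) - 473933 = 2*49*(49**2 + 263*49 + 264*505 + 49*505) - 473933 = 2*49*(2401 + 12887 + 133320 + 24745) - 473933 = 2*49*173353 - 473933 = 16988594 - 473933 = 16514661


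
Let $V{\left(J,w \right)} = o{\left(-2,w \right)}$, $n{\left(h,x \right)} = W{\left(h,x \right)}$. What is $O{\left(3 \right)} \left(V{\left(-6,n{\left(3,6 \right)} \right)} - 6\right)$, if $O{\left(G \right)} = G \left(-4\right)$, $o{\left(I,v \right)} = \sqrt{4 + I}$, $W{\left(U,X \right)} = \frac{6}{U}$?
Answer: $72 - 12 \sqrt{2} \approx 55.029$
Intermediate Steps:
$n{\left(h,x \right)} = \frac{6}{h}$
$O{\left(G \right)} = - 4 G$
$V{\left(J,w \right)} = \sqrt{2}$ ($V{\left(J,w \right)} = \sqrt{4 - 2} = \sqrt{2}$)
$O{\left(3 \right)} \left(V{\left(-6,n{\left(3,6 \right)} \right)} - 6\right) = \left(-4\right) 3 \left(\sqrt{2} - 6\right) = - 12 \left(\sqrt{2} - 6\right) = - 12 \left(-6 + \sqrt{2}\right) = 72 - 12 \sqrt{2}$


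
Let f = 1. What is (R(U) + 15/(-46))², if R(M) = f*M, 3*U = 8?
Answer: 104329/19044 ≈ 5.4783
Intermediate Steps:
U = 8/3 (U = (⅓)*8 = 8/3 ≈ 2.6667)
R(M) = M (R(M) = 1*M = M)
(R(U) + 15/(-46))² = (8/3 + 15/(-46))² = (8/3 + 15*(-1/46))² = (8/3 - 15/46)² = (323/138)² = 104329/19044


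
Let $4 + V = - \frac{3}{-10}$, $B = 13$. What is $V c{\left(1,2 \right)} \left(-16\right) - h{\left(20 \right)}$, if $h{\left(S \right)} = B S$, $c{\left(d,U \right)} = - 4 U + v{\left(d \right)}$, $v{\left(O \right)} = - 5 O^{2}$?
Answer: $- \frac{5148}{5} \approx -1029.6$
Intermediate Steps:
$V = - \frac{37}{10}$ ($V = -4 - \frac{3}{-10} = -4 - - \frac{3}{10} = -4 + \frac{3}{10} = - \frac{37}{10} \approx -3.7$)
$c{\left(d,U \right)} = - 5 d^{2} - 4 U$ ($c{\left(d,U \right)} = - 4 U - 5 d^{2} = - 5 d^{2} - 4 U$)
$h{\left(S \right)} = 13 S$
$V c{\left(1,2 \right)} \left(-16\right) - h{\left(20 \right)} = - \frac{37 \left(- 5 \cdot 1^{2} - 8\right)}{10} \left(-16\right) - 13 \cdot 20 = - \frac{37 \left(\left(-5\right) 1 - 8\right)}{10} \left(-16\right) - 260 = - \frac{37 \left(-5 - 8\right)}{10} \left(-16\right) - 260 = \left(- \frac{37}{10}\right) \left(-13\right) \left(-16\right) - 260 = \frac{481}{10} \left(-16\right) - 260 = - \frac{3848}{5} - 260 = - \frac{5148}{5}$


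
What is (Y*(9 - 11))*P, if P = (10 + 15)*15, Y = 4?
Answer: -3000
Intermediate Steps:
P = 375 (P = 25*15 = 375)
(Y*(9 - 11))*P = (4*(9 - 11))*375 = (4*(-2))*375 = -8*375 = -3000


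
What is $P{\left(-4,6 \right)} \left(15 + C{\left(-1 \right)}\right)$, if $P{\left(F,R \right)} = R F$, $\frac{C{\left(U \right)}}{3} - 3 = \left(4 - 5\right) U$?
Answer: $-648$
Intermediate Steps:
$C{\left(U \right)} = 9 - 3 U$ ($C{\left(U \right)} = 9 + 3 \left(4 - 5\right) U = 9 + 3 \left(- U\right) = 9 - 3 U$)
$P{\left(F,R \right)} = F R$
$P{\left(-4,6 \right)} \left(15 + C{\left(-1 \right)}\right) = \left(-4\right) 6 \left(15 + \left(9 - -3\right)\right) = - 24 \left(15 + \left(9 + 3\right)\right) = - 24 \left(15 + 12\right) = \left(-24\right) 27 = -648$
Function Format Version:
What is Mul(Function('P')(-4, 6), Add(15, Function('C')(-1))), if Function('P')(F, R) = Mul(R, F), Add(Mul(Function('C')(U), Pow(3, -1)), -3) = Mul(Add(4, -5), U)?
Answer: -648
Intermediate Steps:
Function('C')(U) = Add(9, Mul(-3, U)) (Function('C')(U) = Add(9, Mul(3, Mul(Add(4, -5), U))) = Add(9, Mul(3, Mul(-1, U))) = Add(9, Mul(-3, U)))
Function('P')(F, R) = Mul(F, R)
Mul(Function('P')(-4, 6), Add(15, Function('C')(-1))) = Mul(Mul(-4, 6), Add(15, Add(9, Mul(-3, -1)))) = Mul(-24, Add(15, Add(9, 3))) = Mul(-24, Add(15, 12)) = Mul(-24, 27) = -648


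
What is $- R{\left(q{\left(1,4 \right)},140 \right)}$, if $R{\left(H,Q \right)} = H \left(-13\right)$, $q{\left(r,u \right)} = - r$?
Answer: $-13$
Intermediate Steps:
$R{\left(H,Q \right)} = - 13 H$
$- R{\left(q{\left(1,4 \right)},140 \right)} = - \left(-13\right) \left(\left(-1\right) 1\right) = - \left(-13\right) \left(-1\right) = \left(-1\right) 13 = -13$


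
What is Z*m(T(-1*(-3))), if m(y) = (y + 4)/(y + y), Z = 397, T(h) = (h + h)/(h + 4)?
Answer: 6749/6 ≈ 1124.8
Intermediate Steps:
T(h) = 2*h/(4 + h) (T(h) = (2*h)/(4 + h) = 2*h/(4 + h))
m(y) = (4 + y)/(2*y) (m(y) = (4 + y)/((2*y)) = (4 + y)*(1/(2*y)) = (4 + y)/(2*y))
Z*m(T(-1*(-3))) = 397*((4 + 2*(-1*(-3))/(4 - 1*(-3)))/(2*((2*(-1*(-3))/(4 - 1*(-3)))))) = 397*((4 + 2*3/(4 + 3))/(2*((2*3/(4 + 3))))) = 397*((4 + 2*3/7)/(2*((2*3/7)))) = 397*((4 + 2*3*(⅐))/(2*((2*3*(⅐))))) = 397*((4 + 6/7)/(2*(6/7))) = 397*((½)*(7/6)*(34/7)) = 397*(17/6) = 6749/6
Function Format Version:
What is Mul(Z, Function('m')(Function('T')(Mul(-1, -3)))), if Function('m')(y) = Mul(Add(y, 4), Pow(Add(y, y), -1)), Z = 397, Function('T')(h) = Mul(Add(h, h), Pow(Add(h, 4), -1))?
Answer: Rational(6749, 6) ≈ 1124.8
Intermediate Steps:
Function('T')(h) = Mul(2, h, Pow(Add(4, h), -1)) (Function('T')(h) = Mul(Mul(2, h), Pow(Add(4, h), -1)) = Mul(2, h, Pow(Add(4, h), -1)))
Function('m')(y) = Mul(Rational(1, 2), Pow(y, -1), Add(4, y)) (Function('m')(y) = Mul(Add(4, y), Pow(Mul(2, y), -1)) = Mul(Add(4, y), Mul(Rational(1, 2), Pow(y, -1))) = Mul(Rational(1, 2), Pow(y, -1), Add(4, y)))
Mul(Z, Function('m')(Function('T')(Mul(-1, -3)))) = Mul(397, Mul(Rational(1, 2), Pow(Mul(2, Mul(-1, -3), Pow(Add(4, Mul(-1, -3)), -1)), -1), Add(4, Mul(2, Mul(-1, -3), Pow(Add(4, Mul(-1, -3)), -1))))) = Mul(397, Mul(Rational(1, 2), Pow(Mul(2, 3, Pow(Add(4, 3), -1)), -1), Add(4, Mul(2, 3, Pow(Add(4, 3), -1))))) = Mul(397, Mul(Rational(1, 2), Pow(Mul(2, 3, Pow(7, -1)), -1), Add(4, Mul(2, 3, Pow(7, -1))))) = Mul(397, Mul(Rational(1, 2), Pow(Mul(2, 3, Rational(1, 7)), -1), Add(4, Mul(2, 3, Rational(1, 7))))) = Mul(397, Mul(Rational(1, 2), Pow(Rational(6, 7), -1), Add(4, Rational(6, 7)))) = Mul(397, Mul(Rational(1, 2), Rational(7, 6), Rational(34, 7))) = Mul(397, Rational(17, 6)) = Rational(6749, 6)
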